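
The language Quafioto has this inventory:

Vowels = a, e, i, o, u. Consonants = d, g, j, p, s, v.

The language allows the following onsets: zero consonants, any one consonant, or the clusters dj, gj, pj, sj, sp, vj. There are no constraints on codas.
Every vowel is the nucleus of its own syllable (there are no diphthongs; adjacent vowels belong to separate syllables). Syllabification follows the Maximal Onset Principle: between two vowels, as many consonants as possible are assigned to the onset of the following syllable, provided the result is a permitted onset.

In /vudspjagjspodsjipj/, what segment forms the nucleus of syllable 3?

o

Nuclei (vowels): u, a, o, i → 4 syllables.
The third nucleus (vowel 3 from the left) is /o/.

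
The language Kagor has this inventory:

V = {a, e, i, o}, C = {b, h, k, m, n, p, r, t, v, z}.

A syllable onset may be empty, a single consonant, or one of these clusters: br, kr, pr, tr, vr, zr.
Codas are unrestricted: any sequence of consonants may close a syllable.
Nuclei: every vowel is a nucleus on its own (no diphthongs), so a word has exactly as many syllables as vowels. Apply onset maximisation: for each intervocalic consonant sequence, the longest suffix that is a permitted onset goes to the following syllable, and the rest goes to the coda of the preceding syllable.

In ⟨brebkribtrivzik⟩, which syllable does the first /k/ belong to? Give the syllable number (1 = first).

2

Nuclei (vowels): e, i, i, i → 4 syllables.
σ1/σ2 boundary: /bkr/; trying suffixes from longest down, /kr/ is the first permitted one, so coda /b/ | onset /kr/.
σ2/σ3 boundary: /btr/ — longest licit onset from the right is /tr/, leaving /b/ as coda.
σ3/σ4 boundary: cluster /vz/ — the longest permitted-onset suffix is /z/; onset = /z/, preceding coda = /v/.
Putting it together: breb.krib.triv.zik.
The first /k/ is in the onset of syllable 2 (/krib/).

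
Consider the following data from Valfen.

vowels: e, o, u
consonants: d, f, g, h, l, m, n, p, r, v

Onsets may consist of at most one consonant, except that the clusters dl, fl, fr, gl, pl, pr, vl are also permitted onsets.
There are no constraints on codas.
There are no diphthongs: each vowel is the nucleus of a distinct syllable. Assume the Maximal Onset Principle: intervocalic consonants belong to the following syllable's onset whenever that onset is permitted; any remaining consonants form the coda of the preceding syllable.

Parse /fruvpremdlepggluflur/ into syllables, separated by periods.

Nuclei (vowels): u, e, e, u, u → 5 syllables.
σ1/σ2 boundary: /vpr/ splits as /v/ + /pr/ (/pr/ is the longest suffix that is a licit onset).
σ2/σ3 boundary: /mdl/ splits as /m/ + /dl/ (/dl/ is the longest suffix that is a licit onset).
σ3/σ4 boundary: /pggl/ — longest licit onset from the right is /gl/, leaving /pg/ as coda.
σ4/σ5 boundary: /fl/ is a licit onset in full, so it all attaches to the next syllable.

fruv.prem.dlepg.glu.flur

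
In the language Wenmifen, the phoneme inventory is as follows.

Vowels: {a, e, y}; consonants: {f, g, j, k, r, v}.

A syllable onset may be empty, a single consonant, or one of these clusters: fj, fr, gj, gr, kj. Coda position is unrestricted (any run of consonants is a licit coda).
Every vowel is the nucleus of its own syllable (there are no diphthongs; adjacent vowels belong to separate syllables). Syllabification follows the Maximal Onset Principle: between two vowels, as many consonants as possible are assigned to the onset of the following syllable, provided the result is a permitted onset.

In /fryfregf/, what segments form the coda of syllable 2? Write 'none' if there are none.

The vowels are y, e — 2 nuclei, so 2 syllables.
V1 /y/ – V2 /e/: cluster /fr/ — /fr/ is itself a permitted onset, so the whole cluster goes right; preceding coda = ∅.
Result: fry.fregf.
Syllable 2 is /fregf/: onset /fr/, nucleus /e/, coda /gf/.

gf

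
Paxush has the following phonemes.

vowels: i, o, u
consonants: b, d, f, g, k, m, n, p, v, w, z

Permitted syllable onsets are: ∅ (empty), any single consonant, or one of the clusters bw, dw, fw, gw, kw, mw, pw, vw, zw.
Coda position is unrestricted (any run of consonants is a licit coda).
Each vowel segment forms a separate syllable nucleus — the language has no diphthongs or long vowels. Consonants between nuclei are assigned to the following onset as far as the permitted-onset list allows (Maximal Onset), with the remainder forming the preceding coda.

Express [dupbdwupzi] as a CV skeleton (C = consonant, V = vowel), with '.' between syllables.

Nuclei (vowels): u, u, i → 3 syllables.
/u…u/ gap (V1→V2): /pbdw/ — longest licit onset from the right is /dw/, leaving /pb/ as coda.
/u…i/ gap (V2→V3): /pz/ splits as /p/ + /z/ (/z/ is the longest suffix that is a licit onset).
Syllabification: dupb.dwup.zi.
Mapping each syllable to C/V: /dupb/ → CVCC, /dwup/ → CCVC, /zi/ → CV.

CVCC.CCVC.CV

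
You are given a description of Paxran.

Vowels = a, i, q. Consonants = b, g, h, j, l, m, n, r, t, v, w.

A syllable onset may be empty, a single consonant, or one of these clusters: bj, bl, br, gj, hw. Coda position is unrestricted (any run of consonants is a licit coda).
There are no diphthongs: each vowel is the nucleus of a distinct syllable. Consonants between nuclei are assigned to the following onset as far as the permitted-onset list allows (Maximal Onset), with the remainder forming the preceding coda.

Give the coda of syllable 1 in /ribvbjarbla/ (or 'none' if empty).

bv

Nuclei (vowels): i, a, a → 3 syllables.
/i…a/ gap (V1→V2): /bvbj/ — longest licit onset from the right is /bj/, leaving /bv/ as coda.
/a…a/ gap (V2→V3): /rbl/ — longest licit onset from the right is /bl/, leaving /r/ as coda.
Putting it together: ribv.bjar.bla.
Syllable 1 is /ribv/: onset /r/, nucleus /i/, coda /bv/.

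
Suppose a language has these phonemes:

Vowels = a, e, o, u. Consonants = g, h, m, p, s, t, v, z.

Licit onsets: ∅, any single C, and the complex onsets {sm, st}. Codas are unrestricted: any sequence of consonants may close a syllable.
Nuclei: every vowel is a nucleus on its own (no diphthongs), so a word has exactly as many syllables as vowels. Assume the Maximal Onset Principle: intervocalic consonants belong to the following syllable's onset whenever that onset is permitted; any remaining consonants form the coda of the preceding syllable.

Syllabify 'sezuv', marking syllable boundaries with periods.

se.zuv

The vowels are e, u — 2 nuclei, so 2 syllables.
Between /e/ (V1) and /u/ (V2): /z/ → onset of the next syllable (single consonants are always licit onsets).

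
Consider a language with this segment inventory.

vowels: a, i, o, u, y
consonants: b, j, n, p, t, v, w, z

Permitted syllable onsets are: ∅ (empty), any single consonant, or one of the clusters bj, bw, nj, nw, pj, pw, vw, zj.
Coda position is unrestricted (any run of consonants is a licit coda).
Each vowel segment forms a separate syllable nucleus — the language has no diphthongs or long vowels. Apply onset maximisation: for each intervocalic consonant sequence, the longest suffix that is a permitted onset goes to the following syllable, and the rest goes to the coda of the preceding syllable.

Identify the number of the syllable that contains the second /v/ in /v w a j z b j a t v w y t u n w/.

The vowels are a, a, y, u — 4 nuclei, so 4 syllables.
V1 /a/ – V2 /a/: /jzbj/; trying suffixes from longest down, /bj/ is the first permitted one, so coda /jz/ | onset /bj/.
V2 /a/ – V3 /y/: /tvw/; trying suffixes from longest down, /vw/ is the first permitted one, so coda /t/ | onset /vw/.
V3 /y/ – V4 /u/: /t/ → onset of the next syllable (single consonants are always licit onsets).
Syllabification: vwajz.bjat.vwy.tunw.
The second /v/ is in the onset of syllable 3 (/vwy/).

3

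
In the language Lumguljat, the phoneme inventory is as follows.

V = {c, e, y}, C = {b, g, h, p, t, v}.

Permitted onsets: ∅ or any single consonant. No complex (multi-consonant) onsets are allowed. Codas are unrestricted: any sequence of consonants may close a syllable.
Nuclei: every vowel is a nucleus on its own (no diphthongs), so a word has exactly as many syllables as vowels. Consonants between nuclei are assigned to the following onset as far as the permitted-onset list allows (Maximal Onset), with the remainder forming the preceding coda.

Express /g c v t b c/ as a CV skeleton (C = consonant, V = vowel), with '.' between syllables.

CVCC.CV

The vowels are c, c — 2 nuclei, so 2 syllables.
V1 /c/ – V2 /c/: cluster /vtb/ — the longest permitted-onset suffix is /b/; onset = /b/, preceding coda = /vt/.
Syllabification: gcvt.bc.
Mapping each syllable to C/V: /gcvt/ → CVCC, /bc/ → CV.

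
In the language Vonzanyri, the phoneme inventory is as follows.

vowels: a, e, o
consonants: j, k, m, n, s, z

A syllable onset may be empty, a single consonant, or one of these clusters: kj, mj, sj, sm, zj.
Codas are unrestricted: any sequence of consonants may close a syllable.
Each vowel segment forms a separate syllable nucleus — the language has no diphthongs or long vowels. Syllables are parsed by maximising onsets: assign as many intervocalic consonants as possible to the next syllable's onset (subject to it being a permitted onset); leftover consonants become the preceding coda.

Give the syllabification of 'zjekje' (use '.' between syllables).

zje.kje

Nuclei (vowels): e, e → 2 syllables.
Between /e/ (V1) and /e/ (V2): /kj/ — entire cluster is a permitted onset → onset /kj/, coda ∅.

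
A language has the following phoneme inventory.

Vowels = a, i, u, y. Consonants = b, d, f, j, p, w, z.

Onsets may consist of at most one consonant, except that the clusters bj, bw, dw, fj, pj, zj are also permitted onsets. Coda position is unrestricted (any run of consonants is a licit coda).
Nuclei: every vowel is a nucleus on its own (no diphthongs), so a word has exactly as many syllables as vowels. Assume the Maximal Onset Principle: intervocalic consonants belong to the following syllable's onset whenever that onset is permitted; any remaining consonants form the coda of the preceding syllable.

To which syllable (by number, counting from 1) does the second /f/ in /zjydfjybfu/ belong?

3

Nuclei (vowels): y, y, u → 3 syllables.
V1 /y/ – V2 /y/: cluster /dfj/ — the longest permitted-onset suffix is /fj/; onset = /fj/, preceding coda = /d/.
V2 /y/ – V3 /u/: /bf/ splits as /b/ + /f/ (/f/ is the longest suffix that is a licit onset).
So the parse is zjyd.fjyb.fu.
The second /f/ is in the onset of syllable 3 (/fu/).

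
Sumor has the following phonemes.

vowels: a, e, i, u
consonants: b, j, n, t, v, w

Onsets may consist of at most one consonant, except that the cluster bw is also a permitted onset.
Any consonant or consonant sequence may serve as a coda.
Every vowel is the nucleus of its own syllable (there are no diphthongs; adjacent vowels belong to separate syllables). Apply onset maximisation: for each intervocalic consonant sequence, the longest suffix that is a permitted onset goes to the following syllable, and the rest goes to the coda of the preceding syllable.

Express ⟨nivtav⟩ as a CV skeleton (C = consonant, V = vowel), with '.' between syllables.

CVC.CVC

Nuclei (vowels): i, a → 2 syllables.
Between /i/ (V1) and /a/ (V2): /vt/; trying suffixes from longest down, /t/ is the first permitted one, so coda /v/ | onset /t/.
Putting it together: niv.tav.
Mapping each syllable to C/V: /niv/ → CVC, /tav/ → CVC.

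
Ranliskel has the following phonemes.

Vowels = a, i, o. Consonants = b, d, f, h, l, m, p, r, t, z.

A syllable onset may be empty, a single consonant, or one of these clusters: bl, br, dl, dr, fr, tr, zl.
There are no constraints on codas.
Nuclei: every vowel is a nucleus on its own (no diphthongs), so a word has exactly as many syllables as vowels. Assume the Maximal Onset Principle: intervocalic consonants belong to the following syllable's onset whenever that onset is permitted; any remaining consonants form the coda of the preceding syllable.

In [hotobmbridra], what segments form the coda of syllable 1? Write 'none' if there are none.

none

Vowels present: o, o, i, a; each is a nucleus, giving 4 syllables.
V1 /o/ – V2 /o/: just /t/ — single C goes to the following onset.
V2 /o/ – V3 /i/: /bmbr/ splits as /bm/ + /br/ (/br/ is the longest suffix that is a licit onset).
V3 /i/ – V4 /a/: cluster /dr/ — /dr/ is itself a permitted onset, so the whole cluster goes right; preceding coda = ∅.
Putting it together: ho.tobm.bri.dra.
Syllable 1 is /ho/: onset /h/, nucleus /o/, coda ∅.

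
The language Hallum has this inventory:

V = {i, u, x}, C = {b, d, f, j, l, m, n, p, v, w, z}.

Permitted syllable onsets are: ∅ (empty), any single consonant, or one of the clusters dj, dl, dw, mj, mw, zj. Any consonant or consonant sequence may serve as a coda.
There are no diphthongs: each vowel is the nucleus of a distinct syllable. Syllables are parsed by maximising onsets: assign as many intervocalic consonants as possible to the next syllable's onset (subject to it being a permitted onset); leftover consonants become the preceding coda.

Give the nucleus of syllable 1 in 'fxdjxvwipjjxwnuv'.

x

Vowels present: x, x, i, x, u; each is a nucleus, giving 5 syllables.
The first nucleus (vowel 1 from the left) is /x/.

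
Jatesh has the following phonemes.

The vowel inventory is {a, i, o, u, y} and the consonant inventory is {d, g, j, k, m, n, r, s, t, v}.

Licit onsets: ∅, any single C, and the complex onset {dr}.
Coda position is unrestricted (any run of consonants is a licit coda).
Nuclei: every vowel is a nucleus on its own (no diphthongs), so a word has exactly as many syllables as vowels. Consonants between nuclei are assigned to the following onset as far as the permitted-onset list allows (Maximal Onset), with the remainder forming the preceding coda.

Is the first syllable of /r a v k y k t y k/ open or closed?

Nuclei (vowels): a, y, y → 3 syllables.
/a…y/ gap (V1→V2): /vk/; trying suffixes from longest down, /k/ is the first permitted one, so coda /v/ | onset /k/.
/y…y/ gap (V2→V3): /kt/; trying suffixes from longest down, /t/ is the first permitted one, so coda /k/ | onset /t/.
Result: rav.kyk.tyk.
Syllable 1 is /rav/ with coda /v/, so it is closed.

closed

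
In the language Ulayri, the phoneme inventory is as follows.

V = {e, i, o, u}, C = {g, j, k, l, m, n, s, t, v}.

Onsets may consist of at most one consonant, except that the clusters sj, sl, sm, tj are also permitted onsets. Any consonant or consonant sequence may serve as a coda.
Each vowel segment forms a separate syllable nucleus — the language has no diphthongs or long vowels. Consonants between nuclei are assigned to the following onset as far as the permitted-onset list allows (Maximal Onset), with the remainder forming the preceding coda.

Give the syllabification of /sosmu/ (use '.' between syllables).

The vowels are o, u — 2 nuclei, so 2 syllables.
V1 /o/ – V2 /u/: /sm/ — entire cluster is a permitted onset → onset /sm/, coda ∅.

so.smu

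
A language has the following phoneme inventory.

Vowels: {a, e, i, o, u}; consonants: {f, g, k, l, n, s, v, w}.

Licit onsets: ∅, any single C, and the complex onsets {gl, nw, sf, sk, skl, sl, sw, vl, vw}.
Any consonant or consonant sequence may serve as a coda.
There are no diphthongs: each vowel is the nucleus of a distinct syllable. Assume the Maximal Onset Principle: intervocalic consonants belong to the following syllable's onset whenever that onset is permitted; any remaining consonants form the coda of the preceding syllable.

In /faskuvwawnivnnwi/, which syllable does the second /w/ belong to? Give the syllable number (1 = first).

Vowels present: a, u, a, i, i; each is a nucleus, giving 5 syllables.
V1 /a/ – V2 /u/: /sk/ — entire cluster is a permitted onset → onset /sk/, coda ∅.
V2 /u/ – V3 /a/: /vw/ is a licit onset in full, so it all attaches to the next syllable.
V3 /a/ – V4 /i/: cluster /wn/ — the longest permitted-onset suffix is /n/; onset = /n/, preceding coda = /w/.
V4 /i/ – V5 /i/: /vnnw/; trying suffixes from longest down, /nw/ is the first permitted one, so coda /vn/ | onset /nw/.
Result: fa.sku.vwaw.nivn.nwi.
The second /w/ is in the coda of syllable 3 (/vwaw/).

3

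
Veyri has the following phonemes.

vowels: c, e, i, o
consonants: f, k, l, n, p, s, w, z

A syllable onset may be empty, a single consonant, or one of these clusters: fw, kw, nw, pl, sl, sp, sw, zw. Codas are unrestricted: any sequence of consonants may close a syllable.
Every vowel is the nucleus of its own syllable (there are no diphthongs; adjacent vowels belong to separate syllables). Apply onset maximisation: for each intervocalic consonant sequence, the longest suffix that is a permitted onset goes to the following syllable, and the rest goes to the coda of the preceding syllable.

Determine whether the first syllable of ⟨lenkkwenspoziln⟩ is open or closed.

Nuclei (vowels): e, e, o, i → 4 syllables.
/e…e/ gap (V1→V2): /nkkw/ splits as /nk/ + /kw/ (/kw/ is the longest suffix that is a licit onset).
/e…o/ gap (V2→V3): /nsp/; trying suffixes from longest down, /sp/ is the first permitted one, so coda /n/ | onset /sp/.
/o…i/ gap (V3→V4): /z/ → onset of the next syllable (single consonants are always licit onsets).
So the parse is lenk.kwen.spo.ziln.
Syllable 1 is /lenk/ with coda /nk/, so it is closed.

closed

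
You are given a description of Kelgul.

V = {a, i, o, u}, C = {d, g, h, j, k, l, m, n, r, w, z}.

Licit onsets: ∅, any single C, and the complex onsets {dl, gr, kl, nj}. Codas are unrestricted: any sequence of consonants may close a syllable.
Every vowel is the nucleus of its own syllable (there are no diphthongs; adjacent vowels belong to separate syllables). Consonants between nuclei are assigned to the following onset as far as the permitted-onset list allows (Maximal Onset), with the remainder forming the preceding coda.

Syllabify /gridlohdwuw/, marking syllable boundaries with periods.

gri.dlohd.wuw

Nuclei (vowels): i, o, u → 3 syllables.
/i…o/ gap (V1→V2): cluster /dl/ — /dl/ is itself a permitted onset, so the whole cluster goes right; preceding coda = ∅.
/o…u/ gap (V2→V3): /hdw/ splits as /hd/ + /w/ (/w/ is the longest suffix that is a licit onset).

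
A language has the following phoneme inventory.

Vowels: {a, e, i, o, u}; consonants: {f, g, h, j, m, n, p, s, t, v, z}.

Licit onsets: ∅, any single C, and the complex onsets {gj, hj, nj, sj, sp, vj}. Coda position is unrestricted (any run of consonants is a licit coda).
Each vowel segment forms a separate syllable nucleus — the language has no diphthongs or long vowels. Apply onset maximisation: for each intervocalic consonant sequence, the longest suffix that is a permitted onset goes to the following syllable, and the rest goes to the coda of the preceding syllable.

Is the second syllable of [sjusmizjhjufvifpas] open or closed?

Nuclei (vowels): u, i, u, i, a → 5 syllables.
/u…i/ gap (V1→V2): /sm/ splits as /s/ + /m/ (/m/ is the longest suffix that is a licit onset).
/i…u/ gap (V2→V3): cluster /zjhj/ — the longest permitted-onset suffix is /hj/; onset = /hj/, preceding coda = /zj/.
/u…i/ gap (V3→V4): cluster /fv/ — the longest permitted-onset suffix is /v/; onset = /v/, preceding coda = /f/.
/i…a/ gap (V4→V5): /fp/ — longest licit onset from the right is /p/, leaving /f/ as coda.
So the parse is sjus.mizj.hjuf.vif.pas.
Syllable 2 is /mizj/ with coda /zj/, so it is closed.

closed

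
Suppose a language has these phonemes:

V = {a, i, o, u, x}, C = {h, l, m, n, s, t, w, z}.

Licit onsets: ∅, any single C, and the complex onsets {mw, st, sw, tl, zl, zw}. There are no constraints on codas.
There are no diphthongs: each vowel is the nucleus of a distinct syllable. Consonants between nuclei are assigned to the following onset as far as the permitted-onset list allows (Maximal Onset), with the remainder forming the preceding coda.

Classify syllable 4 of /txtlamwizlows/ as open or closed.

Vowels present: x, a, i, o; each is a nucleus, giving 4 syllables.
V1 /x/ – V2 /a/: /tl/ — entire cluster is a permitted onset → onset /tl/, coda ∅.
V2 /a/ – V3 /i/: /mw/ is a licit onset in full, so it all attaches to the next syllable.
V3 /i/ – V4 /o/: /zl/ — entire cluster is a permitted onset → onset /zl/, coda ∅.
So the parse is tx.tla.mwi.zlows.
Syllable 4 is /zlows/ with coda /ws/, so it is closed.

closed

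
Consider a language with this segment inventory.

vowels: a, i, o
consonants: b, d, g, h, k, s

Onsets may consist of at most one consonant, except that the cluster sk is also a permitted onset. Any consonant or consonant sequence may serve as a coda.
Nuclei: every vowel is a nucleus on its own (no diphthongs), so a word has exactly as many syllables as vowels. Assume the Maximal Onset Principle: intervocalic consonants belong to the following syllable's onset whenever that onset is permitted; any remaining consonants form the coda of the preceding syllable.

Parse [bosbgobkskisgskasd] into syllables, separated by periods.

The vowels are o, o, i, a — 4 nuclei, so 4 syllables.
σ1/σ2 boundary: /sbg/ — longest licit onset from the right is /g/, leaving /sb/ as coda.
σ2/σ3 boundary: /bksk/ — longest licit onset from the right is /sk/, leaving /bk/ as coda.
σ3/σ4 boundary: /sgsk/; trying suffixes from longest down, /sk/ is the first permitted one, so coda /sg/ | onset /sk/.

bosb.gobk.skisg.skasd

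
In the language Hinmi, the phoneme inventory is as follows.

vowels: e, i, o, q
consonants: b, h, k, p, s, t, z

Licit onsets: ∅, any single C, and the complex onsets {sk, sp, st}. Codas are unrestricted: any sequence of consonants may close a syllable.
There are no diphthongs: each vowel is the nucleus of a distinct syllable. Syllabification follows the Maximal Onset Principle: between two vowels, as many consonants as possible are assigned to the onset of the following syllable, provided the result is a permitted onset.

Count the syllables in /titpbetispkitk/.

Vowels present: i, e, i, i; each is a nucleus, giving 4 syllables.

4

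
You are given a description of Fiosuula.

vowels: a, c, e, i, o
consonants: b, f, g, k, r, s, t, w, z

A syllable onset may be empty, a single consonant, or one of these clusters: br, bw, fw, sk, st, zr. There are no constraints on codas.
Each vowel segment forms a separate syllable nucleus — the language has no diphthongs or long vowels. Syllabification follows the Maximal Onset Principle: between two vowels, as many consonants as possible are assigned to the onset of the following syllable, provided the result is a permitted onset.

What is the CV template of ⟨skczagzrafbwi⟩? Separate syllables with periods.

CCV.CVC.CCVC.CCV

Nuclei (vowels): c, a, a, i → 4 syllables.
V1 /c/ – V2 /a/: just /z/ — single C goes to the following onset.
V2 /a/ – V3 /a/: cluster /gzr/ — the longest permitted-onset suffix is /zr/; onset = /zr/, preceding coda = /g/.
V3 /a/ – V4 /i/: cluster /fbw/ — the longest permitted-onset suffix is /bw/; onset = /bw/, preceding coda = /f/.
So the parse is skc.zag.zraf.bwi.
Mapping each syllable to C/V: /skc/ → CCV, /zag/ → CVC, /zraf/ → CCVC, /bwi/ → CCV.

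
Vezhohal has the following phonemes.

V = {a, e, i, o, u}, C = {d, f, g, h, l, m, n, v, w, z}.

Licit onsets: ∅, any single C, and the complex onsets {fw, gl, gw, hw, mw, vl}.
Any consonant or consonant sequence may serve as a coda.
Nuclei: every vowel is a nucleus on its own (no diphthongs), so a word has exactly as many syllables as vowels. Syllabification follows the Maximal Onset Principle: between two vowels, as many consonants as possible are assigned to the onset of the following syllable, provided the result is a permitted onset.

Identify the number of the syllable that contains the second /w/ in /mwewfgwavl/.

Nuclei (vowels): e, a → 2 syllables.
V1 /e/ – V2 /a/: /wfgw/ — longest licit onset from the right is /gw/, leaving /wf/ as coda.
Result: mwewf.gwavl.
The second /w/ is in the coda of syllable 1 (/mwewf/).

1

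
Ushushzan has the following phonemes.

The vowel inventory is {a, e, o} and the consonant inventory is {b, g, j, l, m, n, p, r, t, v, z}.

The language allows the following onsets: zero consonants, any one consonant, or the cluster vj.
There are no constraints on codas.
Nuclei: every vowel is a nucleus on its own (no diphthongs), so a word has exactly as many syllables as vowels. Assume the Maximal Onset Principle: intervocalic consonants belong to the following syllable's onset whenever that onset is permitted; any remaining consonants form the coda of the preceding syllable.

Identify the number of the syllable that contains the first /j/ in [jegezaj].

The vowels are e, e, a — 3 nuclei, so 3 syllables.
/e…e/ gap (V1→V2): /g/ → onset of the next syllable (single consonants are always licit onsets).
/e…a/ gap (V2→V3): /z/ → onset of the next syllable (single consonants are always licit onsets).
Result: je.ge.zaj.
The first /j/ is in the onset of syllable 1 (/je/).

1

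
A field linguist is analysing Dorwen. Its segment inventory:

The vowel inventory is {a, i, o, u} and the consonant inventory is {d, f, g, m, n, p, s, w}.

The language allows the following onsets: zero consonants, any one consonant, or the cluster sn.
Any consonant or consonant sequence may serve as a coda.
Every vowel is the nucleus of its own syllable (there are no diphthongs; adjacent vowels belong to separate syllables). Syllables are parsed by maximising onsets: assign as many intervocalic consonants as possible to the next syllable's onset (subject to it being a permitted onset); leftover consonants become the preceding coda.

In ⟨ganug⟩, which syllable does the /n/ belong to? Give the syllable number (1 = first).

Vowels present: a, u; each is a nucleus, giving 2 syllables.
Between /a/ (V1) and /u/ (V2): /n/ is a single consonant, so it becomes the next onset.
Putting it together: ga.nug.
The /n/ is in the onset of syllable 2 (/nug/).

2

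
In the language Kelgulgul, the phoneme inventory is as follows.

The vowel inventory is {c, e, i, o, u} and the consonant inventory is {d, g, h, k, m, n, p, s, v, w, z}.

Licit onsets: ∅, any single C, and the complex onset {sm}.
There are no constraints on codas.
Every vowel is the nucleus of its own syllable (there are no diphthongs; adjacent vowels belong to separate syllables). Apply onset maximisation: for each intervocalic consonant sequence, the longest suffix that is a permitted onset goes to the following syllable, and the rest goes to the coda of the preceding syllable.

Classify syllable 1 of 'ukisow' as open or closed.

Nuclei (vowels): u, i, o → 3 syllables.
V1 /u/ – V2 /i/: /k/ is a single consonant, so it becomes the next onset.
V2 /i/ – V3 /o/: just /s/ — single C goes to the following onset.
Result: u.ki.sow.
Syllable 1 is /u/; it ends in its nucleus with no coda, so it is open.

open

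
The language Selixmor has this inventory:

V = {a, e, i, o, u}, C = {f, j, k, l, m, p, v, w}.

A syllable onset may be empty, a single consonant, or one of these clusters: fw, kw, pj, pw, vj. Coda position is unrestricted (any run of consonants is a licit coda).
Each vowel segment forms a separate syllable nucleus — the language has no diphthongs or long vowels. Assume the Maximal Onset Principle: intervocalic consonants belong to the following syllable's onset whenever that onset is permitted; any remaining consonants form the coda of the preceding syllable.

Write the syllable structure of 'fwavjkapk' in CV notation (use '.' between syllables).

Vowels present: a, a; each is a nucleus, giving 2 syllables.
V1 /a/ – V2 /a/: /vjk/ — longest licit onset from the right is /k/, leaving /vj/ as coda.
Putting it together: fwavj.kapk.
Mapping each syllable to C/V: /fwavj/ → CCVCC, /kapk/ → CVCC.

CCVCC.CVCC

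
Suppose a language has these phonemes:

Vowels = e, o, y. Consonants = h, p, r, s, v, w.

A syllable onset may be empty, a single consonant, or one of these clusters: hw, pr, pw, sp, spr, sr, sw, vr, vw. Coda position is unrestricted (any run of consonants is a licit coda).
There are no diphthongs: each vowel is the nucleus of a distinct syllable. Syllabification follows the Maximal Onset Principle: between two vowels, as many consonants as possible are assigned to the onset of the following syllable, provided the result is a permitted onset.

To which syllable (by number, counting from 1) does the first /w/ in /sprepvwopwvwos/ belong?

2

Nuclei (vowels): e, o, o → 3 syllables.
/e…o/ gap (V1→V2): /pvw/ — longest licit onset from the right is /vw/, leaving /p/ as coda.
/o…o/ gap (V2→V3): cluster /pwvw/ — the longest permitted-onset suffix is /vw/; onset = /vw/, preceding coda = /pw/.
Result: sprep.vwopw.vwos.
The first /w/ is in the onset of syllable 2 (/vwopw/).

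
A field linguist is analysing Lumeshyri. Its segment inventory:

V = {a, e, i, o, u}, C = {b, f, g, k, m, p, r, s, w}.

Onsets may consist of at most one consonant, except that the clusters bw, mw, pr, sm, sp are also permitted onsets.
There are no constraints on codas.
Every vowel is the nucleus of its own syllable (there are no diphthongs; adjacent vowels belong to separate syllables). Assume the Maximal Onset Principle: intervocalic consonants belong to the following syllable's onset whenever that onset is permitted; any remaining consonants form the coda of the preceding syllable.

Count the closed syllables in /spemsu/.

1

Nuclei (vowels): e, u → 2 syllables.
/e…u/ gap (V1→V2): /ms/ — longest licit onset from the right is /s/, leaving /m/ as coda.
Putting it together: spem.su.
Classifying each syllable: /spem/ (closed), /su/ (open).
Closed syllables: 1.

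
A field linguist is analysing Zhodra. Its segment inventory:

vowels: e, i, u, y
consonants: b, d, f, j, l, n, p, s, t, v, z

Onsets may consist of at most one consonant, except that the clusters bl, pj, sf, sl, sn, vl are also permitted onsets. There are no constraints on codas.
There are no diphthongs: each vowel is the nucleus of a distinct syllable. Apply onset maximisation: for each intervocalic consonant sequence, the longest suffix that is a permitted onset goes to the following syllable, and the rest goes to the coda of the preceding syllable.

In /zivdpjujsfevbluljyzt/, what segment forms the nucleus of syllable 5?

Nuclei (vowels): i, u, e, u, y → 5 syllables.
The fifth nucleus (vowel 5 from the left) is /y/.

y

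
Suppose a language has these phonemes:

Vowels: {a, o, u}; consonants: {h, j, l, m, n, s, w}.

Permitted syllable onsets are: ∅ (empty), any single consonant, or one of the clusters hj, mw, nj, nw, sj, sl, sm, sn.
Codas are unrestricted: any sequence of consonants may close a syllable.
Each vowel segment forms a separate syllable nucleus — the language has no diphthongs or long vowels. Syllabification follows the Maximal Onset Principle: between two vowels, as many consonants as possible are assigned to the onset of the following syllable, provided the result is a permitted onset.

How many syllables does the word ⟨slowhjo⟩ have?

2

Vowels present: o, o; each is a nucleus, giving 2 syllables.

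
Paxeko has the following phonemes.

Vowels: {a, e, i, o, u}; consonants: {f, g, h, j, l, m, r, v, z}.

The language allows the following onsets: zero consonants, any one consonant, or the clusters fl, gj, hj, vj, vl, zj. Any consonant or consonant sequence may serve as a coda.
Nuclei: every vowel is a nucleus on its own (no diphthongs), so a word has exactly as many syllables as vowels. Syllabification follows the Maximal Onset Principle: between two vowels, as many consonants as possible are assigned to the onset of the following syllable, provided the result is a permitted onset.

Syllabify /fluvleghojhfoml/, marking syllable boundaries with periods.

The vowels are u, e, o, o — 4 nuclei, so 4 syllables.
Between /u/ (V1) and /e/ (V2): cluster /vl/ — /vl/ is itself a permitted onset, so the whole cluster goes right; preceding coda = ∅.
Between /e/ (V2) and /o/ (V3): /gh/; trying suffixes from longest down, /h/ is the first permitted one, so coda /g/ | onset /h/.
Between /o/ (V3) and /o/ (V4): /jhf/ splits as /jh/ + /f/ (/f/ is the longest suffix that is a licit onset).

flu.vleg.hojh.foml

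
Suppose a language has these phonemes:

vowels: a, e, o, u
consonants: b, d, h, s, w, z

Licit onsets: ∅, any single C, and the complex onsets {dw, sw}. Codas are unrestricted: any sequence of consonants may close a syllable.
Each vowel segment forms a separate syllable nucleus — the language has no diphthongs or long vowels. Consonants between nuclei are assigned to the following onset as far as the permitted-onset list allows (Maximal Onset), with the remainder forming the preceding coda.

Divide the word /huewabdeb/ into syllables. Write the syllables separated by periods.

The vowels are u, e, a, e — 4 nuclei, so 4 syllables.
Between /u/ (V1) and /e/ (V2): nothing intervenes; syllable break is V.V.
Between /e/ (V2) and /a/ (V3): /w/ is a single consonant, so it becomes the next onset.
Between /a/ (V3) and /e/ (V4): /bd/; trying suffixes from longest down, /d/ is the first permitted one, so coda /b/ | onset /d/.

hu.e.wab.deb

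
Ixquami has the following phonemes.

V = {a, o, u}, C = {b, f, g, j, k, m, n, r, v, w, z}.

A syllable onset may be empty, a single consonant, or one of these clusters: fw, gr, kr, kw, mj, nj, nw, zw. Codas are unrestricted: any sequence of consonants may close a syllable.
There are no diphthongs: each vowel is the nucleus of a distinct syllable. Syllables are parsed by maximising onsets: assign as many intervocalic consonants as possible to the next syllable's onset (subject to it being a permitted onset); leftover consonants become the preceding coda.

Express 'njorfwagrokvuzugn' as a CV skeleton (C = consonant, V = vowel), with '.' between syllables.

CCVC.CCV.CCVC.CV.CVCC

Vowels present: o, a, o, u, u; each is a nucleus, giving 5 syllables.
V1 /o/ – V2 /a/: /rfw/ splits as /r/ + /fw/ (/fw/ is the longest suffix that is a licit onset).
V2 /a/ – V3 /o/: cluster /gr/ — /gr/ is itself a permitted onset, so the whole cluster goes right; preceding coda = ∅.
V3 /o/ – V4 /u/: /kv/; trying suffixes from longest down, /v/ is the first permitted one, so coda /k/ | onset /v/.
V4 /u/ – V5 /u/: /z/ → onset of the next syllable (single consonants are always licit onsets).
Putting it together: njor.fwa.grok.vu.zugn.
Mapping each syllable to C/V: /njor/ → CCVC, /fwa/ → CCV, /grok/ → CCVC, /vu/ → CV, /zugn/ → CVCC.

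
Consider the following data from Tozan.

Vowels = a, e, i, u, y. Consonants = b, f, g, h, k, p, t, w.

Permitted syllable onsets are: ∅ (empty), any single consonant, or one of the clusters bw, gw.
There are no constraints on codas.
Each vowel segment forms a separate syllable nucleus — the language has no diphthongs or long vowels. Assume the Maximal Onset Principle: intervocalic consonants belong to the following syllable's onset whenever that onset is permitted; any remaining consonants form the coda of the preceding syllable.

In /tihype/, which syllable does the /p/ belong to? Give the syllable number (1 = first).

3

Vowels present: i, y, e; each is a nucleus, giving 3 syllables.
/i…y/ gap (V1→V2): /h/ is a single consonant, so it becomes the next onset.
/y…e/ gap (V2→V3): /p/ → onset of the next syllable (single consonants are always licit onsets).
So the parse is ti.hy.pe.
The /p/ is in the onset of syllable 3 (/pe/).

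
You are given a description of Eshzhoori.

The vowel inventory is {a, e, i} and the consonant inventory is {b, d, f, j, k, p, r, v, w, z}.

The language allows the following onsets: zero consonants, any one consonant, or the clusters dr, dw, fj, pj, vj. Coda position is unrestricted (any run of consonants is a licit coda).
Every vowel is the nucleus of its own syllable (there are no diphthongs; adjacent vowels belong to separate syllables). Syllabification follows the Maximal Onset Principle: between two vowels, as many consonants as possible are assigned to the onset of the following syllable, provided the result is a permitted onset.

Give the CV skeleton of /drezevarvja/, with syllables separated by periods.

Nuclei (vowels): e, e, a, a → 4 syllables.
Between /e/ (V1) and /e/ (V2): just /z/ — single C goes to the following onset.
Between /e/ (V2) and /a/ (V3): just /v/ — single C goes to the following onset.
Between /a/ (V3) and /a/ (V4): /rvj/ — longest licit onset from the right is /vj/, leaving /r/ as coda.
Syllabification: dre.ze.var.vja.
Mapping each syllable to C/V: /dre/ → CCV, /ze/ → CV, /var/ → CVC, /vja/ → CCV.

CCV.CV.CVC.CCV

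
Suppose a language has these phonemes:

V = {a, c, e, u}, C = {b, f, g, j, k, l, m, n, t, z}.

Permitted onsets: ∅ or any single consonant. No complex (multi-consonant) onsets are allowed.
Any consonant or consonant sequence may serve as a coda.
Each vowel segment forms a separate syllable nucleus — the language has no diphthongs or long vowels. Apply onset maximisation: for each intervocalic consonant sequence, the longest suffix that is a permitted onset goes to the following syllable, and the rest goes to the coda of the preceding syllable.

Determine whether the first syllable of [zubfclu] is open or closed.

closed

The vowels are u, c, u — 3 nuclei, so 3 syllables.
/u…c/ gap (V1→V2): /bf/ — longest licit onset from the right is /f/, leaving /b/ as coda.
/c…u/ gap (V2→V3): /l/ → onset of the next syllable (single consonants are always licit onsets).
Syllabification: zub.fc.lu.
Syllable 1 is /zub/ with coda /b/, so it is closed.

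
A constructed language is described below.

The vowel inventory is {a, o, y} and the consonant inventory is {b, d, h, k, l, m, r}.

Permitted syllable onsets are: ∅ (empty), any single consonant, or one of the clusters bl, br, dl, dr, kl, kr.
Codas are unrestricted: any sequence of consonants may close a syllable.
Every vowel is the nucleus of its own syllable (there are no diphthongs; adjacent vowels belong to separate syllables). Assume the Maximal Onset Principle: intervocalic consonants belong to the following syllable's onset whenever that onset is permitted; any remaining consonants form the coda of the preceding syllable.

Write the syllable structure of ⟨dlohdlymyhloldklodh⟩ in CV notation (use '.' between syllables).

Vowels present: o, y, y, o, o; each is a nucleus, giving 5 syllables.
V1 /o/ – V2 /y/: /hdl/; trying suffixes from longest down, /dl/ is the first permitted one, so coda /h/ | onset /dl/.
V2 /y/ – V3 /y/: /m/ → onset of the next syllable (single consonants are always licit onsets).
V3 /y/ – V4 /o/: /hl/ — longest licit onset from the right is /l/, leaving /h/ as coda.
V4 /o/ – V5 /o/: cluster /ldkl/ — the longest permitted-onset suffix is /kl/; onset = /kl/, preceding coda = /ld/.
Syllabification: dloh.dly.myh.lold.klodh.
Mapping each syllable to C/V: /dloh/ → CCVC, /dly/ → CCV, /myh/ → CVC, /lold/ → CVCC, /klodh/ → CCVCC.

CCVC.CCV.CVC.CVCC.CCVCC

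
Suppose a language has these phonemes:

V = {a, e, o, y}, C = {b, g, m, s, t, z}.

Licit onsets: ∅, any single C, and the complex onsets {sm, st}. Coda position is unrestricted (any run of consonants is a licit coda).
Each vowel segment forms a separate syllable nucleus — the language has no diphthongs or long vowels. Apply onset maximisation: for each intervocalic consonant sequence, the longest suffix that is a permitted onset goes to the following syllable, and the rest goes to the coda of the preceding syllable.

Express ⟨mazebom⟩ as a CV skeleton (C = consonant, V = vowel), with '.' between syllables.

CV.CV.CVC

Vowels present: a, e, o; each is a nucleus, giving 3 syllables.
Between /a/ (V1) and /e/ (V2): /z/ → onset of the next syllable (single consonants are always licit onsets).
Between /e/ (V2) and /o/ (V3): /b/ is a single consonant, so it becomes the next onset.
Syllabification: ma.ze.bom.
Mapping each syllable to C/V: /ma/ → CV, /ze/ → CV, /bom/ → CVC.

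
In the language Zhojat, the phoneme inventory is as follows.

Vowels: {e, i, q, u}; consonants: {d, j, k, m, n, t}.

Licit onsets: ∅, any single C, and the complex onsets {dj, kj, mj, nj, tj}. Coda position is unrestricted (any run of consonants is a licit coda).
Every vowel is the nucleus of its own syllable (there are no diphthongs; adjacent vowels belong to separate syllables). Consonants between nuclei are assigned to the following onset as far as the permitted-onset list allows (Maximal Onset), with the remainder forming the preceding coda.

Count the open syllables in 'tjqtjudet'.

Nuclei (vowels): q, u, e → 3 syllables.
Between /q/ (V1) and /u/ (V2): /tj/ — entire cluster is a permitted onset → onset /tj/, coda ∅.
Between /u/ (V2) and /e/ (V3): just /d/ — single C goes to the following onset.
Putting it together: tjq.tju.det.
Classifying each syllable: /tjq/ (open), /tju/ (open), /det/ (closed).
Open syllables: 2.

2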